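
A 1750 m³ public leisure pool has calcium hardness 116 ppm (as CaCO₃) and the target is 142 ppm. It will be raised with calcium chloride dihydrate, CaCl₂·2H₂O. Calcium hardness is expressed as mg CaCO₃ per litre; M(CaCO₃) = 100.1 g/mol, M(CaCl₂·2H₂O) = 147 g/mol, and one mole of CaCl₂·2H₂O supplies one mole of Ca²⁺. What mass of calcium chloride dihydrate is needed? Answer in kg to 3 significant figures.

66.8 kg

Volume: 1750 m³ = 1,750,000 L.
Hardness to add: (142 − 116) = 26 mg/L as CaCO₃ × 1,750,000 L = 45,500 g as CaCO₃.
Moles of Ca²⁺ (1 mol Ca²⁺ ≡ 1 mol CaCO₃): 45,500 / 100.1 g/mol = 454.5 mol.
Mass of CaCl₂·2H₂O: 454.5 × 147 = 66,820 g.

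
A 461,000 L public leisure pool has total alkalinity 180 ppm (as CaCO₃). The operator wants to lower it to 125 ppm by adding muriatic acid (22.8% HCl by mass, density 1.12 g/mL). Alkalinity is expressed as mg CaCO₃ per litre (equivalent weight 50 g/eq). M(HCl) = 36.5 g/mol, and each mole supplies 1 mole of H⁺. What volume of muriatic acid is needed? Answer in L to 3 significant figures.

Alkalinity to neutralize: (180 − 125) = 55 mg/L as CaCO₃ × 461,000 L = 25,360 g as CaCO₃.
Equivalents of H⁺ required: 25,360 ÷ 50 g/eq = 507.1 eq = 507.1 mol HCl.
Mass of HCl: 507.1 × 36.5 = 18,510 g.
Mass of 22.8% solution: 18,510 / 0.228 = 81,180 g.
Volume: 81,180 g ÷ 1.12 g/mL = 72,480 mL.

72.5 L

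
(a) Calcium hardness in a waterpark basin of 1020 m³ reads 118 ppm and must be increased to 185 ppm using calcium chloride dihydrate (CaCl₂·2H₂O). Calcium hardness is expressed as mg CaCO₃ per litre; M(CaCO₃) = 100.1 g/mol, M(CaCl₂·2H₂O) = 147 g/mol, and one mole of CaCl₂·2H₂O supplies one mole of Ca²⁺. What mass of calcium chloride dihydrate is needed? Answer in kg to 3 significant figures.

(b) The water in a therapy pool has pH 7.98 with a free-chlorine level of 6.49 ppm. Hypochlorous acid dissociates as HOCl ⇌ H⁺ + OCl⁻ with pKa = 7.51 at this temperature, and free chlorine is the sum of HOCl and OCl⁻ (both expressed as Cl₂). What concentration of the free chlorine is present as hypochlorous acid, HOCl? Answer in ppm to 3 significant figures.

(a) 100 kg; (b) 1.64 ppm

(a) Volume: 1020 m³ = 1,020,000 L.
(a) Hardness to add: (185 − 118) = 67 mg/L as CaCO₃ × 1,020,000 L = 68,340 g as CaCO₃.
(a) Moles of Ca²⁺ (1 mol Ca²⁺ ≡ 1 mol CaCO₃): 68,340 / 100.1 g/mol = 682.7 mol.
(a) Mass of CaCl₂·2H₂O: 682.7 × 147 = 100,400 g.

(b) [OCl⁻]/[HOCl] = 10^(pH − pKa) = 10^(7.98 − 7.51) = 10^0.47 = 2.951.
(b) Fraction as HOCl = 1 / (1 + 2.951) = 0.2531.
(b) HOCl = 0.2531 × 6.49 ppm = 1.643 ppm.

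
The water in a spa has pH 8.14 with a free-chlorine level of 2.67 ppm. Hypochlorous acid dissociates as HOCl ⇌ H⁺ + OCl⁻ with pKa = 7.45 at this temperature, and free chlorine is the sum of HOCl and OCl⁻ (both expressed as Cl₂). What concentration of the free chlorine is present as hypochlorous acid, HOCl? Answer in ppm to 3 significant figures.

0.453 ppm

[OCl⁻]/[HOCl] = 10^(pH − pKa) = 10^(8.14 − 7.45) = 10^0.69 = 4.898.
Fraction as HOCl = 1 / (1 + 4.898) = 0.1696.
HOCl = 0.1696 × 2.67 ppm = 0.4527 ppm.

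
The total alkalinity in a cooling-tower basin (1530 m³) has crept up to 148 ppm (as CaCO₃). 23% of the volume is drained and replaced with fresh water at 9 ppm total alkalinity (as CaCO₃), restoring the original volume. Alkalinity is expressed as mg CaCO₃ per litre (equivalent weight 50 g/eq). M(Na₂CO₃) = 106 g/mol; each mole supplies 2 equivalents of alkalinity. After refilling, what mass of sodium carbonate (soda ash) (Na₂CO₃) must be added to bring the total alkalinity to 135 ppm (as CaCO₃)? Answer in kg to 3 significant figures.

Volume: 1530 m³ = 1,530,000 L.
After draining 23% and refilling: 148 × 0.77 + 9 × 0.23 = 116.03 ppm.
Deficit to target: 135 − 116.03 = 18.97 mg/L.
As CaCO₃: 18.97 mg/L × 1,530,000 L = 29,020 g; ÷ 50 g/eq ÷ 2 = 290.2 mol Na₂CO₃.
Mass: 290.2 × 106 = 30,770 g.

30.8 kg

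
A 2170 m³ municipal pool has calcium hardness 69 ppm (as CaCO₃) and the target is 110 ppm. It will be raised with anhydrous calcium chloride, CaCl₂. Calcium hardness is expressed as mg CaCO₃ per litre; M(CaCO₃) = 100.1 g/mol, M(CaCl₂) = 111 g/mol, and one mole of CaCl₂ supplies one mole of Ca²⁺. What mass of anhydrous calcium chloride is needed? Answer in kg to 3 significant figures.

98.7 kg

Volume: 2170 m³ = 2,170,000 L.
Hardness to add: (110 − 69) = 41 mg/L as CaCO₃ × 2,170,000 L = 88,970 g as CaCO₃.
Moles of Ca²⁺ (1 mol Ca²⁺ ≡ 1 mol CaCO₃): 88,970 / 100.1 g/mol = 888.8 mol.
Mass of CaCl₂: 888.8 × 111 = 98,660 g.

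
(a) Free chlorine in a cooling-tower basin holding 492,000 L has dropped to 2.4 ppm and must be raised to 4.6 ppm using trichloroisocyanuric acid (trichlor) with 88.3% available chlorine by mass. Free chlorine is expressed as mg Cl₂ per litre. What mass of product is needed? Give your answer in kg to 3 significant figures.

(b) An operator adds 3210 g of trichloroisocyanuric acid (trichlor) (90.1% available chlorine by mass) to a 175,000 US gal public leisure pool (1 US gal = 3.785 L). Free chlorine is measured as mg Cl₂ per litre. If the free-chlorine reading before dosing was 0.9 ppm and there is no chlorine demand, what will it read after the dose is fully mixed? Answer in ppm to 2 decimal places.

(a) 1.23 kg; (b) 5.27 ppm

(a) Chlorine deficit: 4.6 − 2.4 = 2.2 ppm = 2.2 mg/L as Cl₂.
(a) Cl₂ equivalent needed: 2.2 mg/L × 492,000 L = 1,082,000 mg = 1082 g.
(a) Product at 88.3% available chlorine: 1082 / 0.883 = 1226 g.

(b) Volume: 175,000 US gal × 3.785 L/gal = 662,375 L.
(b) Available chlorine delivered: 3210 g × 0.901 = 2892 g as Cl₂.
(b) Concentration rise: 2892 g / 662,375 L = 4.366 mg/L = 4.37 ppm.
(b) Final FC: 0.9 + 4.37 = 5.27 ppm.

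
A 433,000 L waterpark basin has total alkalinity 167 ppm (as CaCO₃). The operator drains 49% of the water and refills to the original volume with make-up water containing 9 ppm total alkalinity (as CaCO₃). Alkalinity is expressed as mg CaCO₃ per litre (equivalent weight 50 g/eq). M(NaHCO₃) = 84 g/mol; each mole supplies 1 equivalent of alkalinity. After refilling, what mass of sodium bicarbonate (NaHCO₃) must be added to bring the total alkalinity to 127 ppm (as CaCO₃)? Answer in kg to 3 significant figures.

After draining 49% and refilling: 167 × 0.51 + 9 × 0.49 = 89.58 ppm.
Deficit to target: 127 − 89.58 = 37.42 mg/L.
As CaCO₃: 37.42 mg/L × 433,000 L = 16,200 g; ÷ 50 g/eq ÷ 1 = 324.1 mol NaHCO₃.
Mass: 324.1 × 84 = 27,220 g.

27.2 kg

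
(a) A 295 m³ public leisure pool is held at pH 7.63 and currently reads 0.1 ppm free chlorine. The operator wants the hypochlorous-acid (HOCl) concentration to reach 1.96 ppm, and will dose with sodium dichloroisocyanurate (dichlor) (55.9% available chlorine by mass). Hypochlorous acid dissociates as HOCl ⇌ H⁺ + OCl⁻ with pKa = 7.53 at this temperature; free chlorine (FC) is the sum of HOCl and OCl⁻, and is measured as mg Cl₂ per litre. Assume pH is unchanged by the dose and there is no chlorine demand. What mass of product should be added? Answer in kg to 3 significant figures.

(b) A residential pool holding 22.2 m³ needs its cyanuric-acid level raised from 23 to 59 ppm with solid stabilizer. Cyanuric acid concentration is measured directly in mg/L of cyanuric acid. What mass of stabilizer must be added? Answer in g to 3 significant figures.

(a) 2.28 kg; (b) 799 g

(a) Volume: 295 m³ = 295,000 L.
(a) [OCl⁻]/[HOCl] = 10^(pH − pKa) = 10^(7.63 − 7.53) = 1.259; fraction as HOCl = 1/(1 + 1.259) = 0.4427.
(a) Free chlorine required for 1.96 ppm HOCl: 1.96 / 0.4427 = 4.427 ppm.
(a) FC to add: 4.427 − 0.1 = 4.327 mg/L as Cl₂.
(a) Cl₂ equivalent: 4.327 mg/L × 295,000 L = 1277 g.
(a) Product at 55.9% available Cl: 1277 / 0.559 = 2284 g.

(b) Volume: 22.2 m³ = 22,200 L.
(b) CYA to add: (59 − 23) = 36 mg/L × 22,200 L = 799.2 g cyanuric acid.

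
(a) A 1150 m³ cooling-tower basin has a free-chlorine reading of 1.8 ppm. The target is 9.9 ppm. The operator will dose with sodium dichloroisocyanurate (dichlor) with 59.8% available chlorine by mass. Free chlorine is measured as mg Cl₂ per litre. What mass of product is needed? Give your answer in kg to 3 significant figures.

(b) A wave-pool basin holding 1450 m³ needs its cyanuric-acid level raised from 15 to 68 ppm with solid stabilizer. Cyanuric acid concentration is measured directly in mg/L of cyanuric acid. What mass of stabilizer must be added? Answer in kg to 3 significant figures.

(a) 15.6 kg; (b) 76.8 kg

(a) Volume: 1150 m³ = 1,150,000 L.
(a) Chlorine deficit: 9.9 − 1.8 = 8.1 ppm = 8.1 mg/L as Cl₂.
(a) Cl₂ equivalent needed: 8.1 mg/L × 1,150,000 L = 9,315,000 mg = 9315 g.
(a) Product at 59.8% available chlorine: 9315 / 0.598 = 15,580 g.

(b) Volume: 1450 m³ = 1,450,000 L.
(b) CYA to add: (68 − 15) = 53 mg/L × 1,450,000 L = 76,850 g cyanuric acid.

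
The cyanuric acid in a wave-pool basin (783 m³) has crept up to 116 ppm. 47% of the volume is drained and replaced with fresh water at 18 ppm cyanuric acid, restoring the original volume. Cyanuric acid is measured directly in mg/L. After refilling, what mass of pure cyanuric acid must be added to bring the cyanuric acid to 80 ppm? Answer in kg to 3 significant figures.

7.88 kg

Volume: 783 m³ = 783,000 L.
After draining 47% and refilling: 116 × 0.53 + 18 × 0.47 = 69.94 ppm.
Deficit to target: 80 − 69.94 = 10.06 mg/L.
Mass: 10.06 mg/L × 783,000 L = 7877 g cyanuric acid.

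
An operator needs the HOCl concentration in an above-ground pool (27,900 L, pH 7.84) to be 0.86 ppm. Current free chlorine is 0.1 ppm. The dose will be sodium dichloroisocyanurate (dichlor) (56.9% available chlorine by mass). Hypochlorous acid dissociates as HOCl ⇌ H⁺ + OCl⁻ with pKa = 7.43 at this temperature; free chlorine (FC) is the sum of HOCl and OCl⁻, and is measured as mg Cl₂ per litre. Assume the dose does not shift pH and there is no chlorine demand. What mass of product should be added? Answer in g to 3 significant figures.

146 g

[OCl⁻]/[HOCl] = 10^(pH − pKa) = 10^(7.84 − 7.43) = 2.57; fraction as HOCl = 1/(1 + 2.57) = 0.2801.
Free chlorine required for 0.86 ppm HOCl: 0.86 / 0.2801 = 3.071 ppm.
FC to add: 3.071 − 0.1 = 2.971 mg/L as Cl₂.
Cl₂ equivalent: 2.971 mg/L × 27,900 L = 82.88 g.
Product at 56.9% available Cl: 82.88 / 0.569 = 145.7 g.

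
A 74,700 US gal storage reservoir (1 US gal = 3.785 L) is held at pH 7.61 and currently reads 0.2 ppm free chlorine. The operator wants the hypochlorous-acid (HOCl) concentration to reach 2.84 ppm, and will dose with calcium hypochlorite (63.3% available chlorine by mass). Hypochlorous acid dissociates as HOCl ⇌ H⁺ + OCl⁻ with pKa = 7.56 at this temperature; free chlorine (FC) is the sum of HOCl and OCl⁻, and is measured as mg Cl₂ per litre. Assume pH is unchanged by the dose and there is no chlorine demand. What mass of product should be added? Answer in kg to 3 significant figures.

2.60 kg

Volume: 74,700 US gal × 3.785 L/gal = 282,740 L.
[OCl⁻]/[HOCl] = 10^(pH − pKa) = 10^(7.61 − 7.56) = 1.122; fraction as HOCl = 1/(1 + 1.122) = 0.4712.
Free chlorine required for 2.84 ppm HOCl: 2.84 / 0.4712 = 6.027 ppm.
FC to add: 6.027 − 0.2 = 5.827 mg/L as Cl₂.
Cl₂ equivalent: 5.827 mg/L × 282,740 L = 1647 g.
Product at 63.3% available Cl: 1647 / 0.633 = 2603 g.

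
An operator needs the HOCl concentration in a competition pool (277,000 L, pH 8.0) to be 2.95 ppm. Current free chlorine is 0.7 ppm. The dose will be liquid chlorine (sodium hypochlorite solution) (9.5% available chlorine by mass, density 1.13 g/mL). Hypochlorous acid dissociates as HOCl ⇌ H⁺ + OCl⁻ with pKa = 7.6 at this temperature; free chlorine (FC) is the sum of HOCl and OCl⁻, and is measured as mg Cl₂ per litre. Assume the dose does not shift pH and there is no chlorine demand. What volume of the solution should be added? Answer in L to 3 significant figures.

24.9 L

[OCl⁻]/[HOCl] = 10^(pH − pKa) = 10^(8.0 − 7.6) = 2.512; fraction as HOCl = 1/(1 + 2.512) = 0.2847.
Free chlorine required for 2.95 ppm HOCl: 2.95 / 0.2847 = 10.36 ppm.
FC to add: 10.36 − 0.7 = 9.66 mg/L as Cl₂.
Cl₂ equivalent: 9.66 mg/L × 277,000 L = 2676 g.
Product at 9.5% available Cl: 2676 / 0.095 = 28,170 g.
Volume: 28,170 g ÷ 1.13 g/mL = 24,930 mL.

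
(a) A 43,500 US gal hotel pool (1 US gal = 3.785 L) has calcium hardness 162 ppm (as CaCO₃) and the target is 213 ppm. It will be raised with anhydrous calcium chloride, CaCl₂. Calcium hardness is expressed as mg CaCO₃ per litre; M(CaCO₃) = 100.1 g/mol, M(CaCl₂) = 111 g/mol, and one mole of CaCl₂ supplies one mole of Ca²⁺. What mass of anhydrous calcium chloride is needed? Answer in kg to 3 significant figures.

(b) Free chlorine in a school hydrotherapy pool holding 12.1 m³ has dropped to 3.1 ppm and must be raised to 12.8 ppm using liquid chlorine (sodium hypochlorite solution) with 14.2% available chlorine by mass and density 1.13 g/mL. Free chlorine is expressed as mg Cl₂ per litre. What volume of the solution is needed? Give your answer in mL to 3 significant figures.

(a) 9.31 kg; (b) 731 mL

(a) Volume: 43,500 US gal × 3.785 L/gal = 164,648 L.
(a) Hardness to add: (213 − 162) = 51 mg/L as CaCO₃ × 164,648 L = 8397 g as CaCO₃.
(a) Moles of Ca²⁺ (1 mol Ca²⁺ ≡ 1 mol CaCO₃): 8397 / 100.1 g/mol = 83.89 mol.
(a) Mass of CaCl₂: 83.89 × 111 = 9311 g.

(b) Volume: 12.1 m³ = 12,100 L.
(b) Chlorine deficit: 12.8 − 3.1 = 9.7 ppm = 9.7 mg/L as Cl₂.
(b) Cl₂ equivalent needed: 9.7 mg/L × 12,100 L = 117,400 mg = 117.4 g.
(b) Product at 14.2% available chlorine: 117.4 / 0.142 = 826.5 g.
(b) Volume at density 1.13 g/mL: 826.5 g ÷ 1.13 g/mL = 731.5 mL.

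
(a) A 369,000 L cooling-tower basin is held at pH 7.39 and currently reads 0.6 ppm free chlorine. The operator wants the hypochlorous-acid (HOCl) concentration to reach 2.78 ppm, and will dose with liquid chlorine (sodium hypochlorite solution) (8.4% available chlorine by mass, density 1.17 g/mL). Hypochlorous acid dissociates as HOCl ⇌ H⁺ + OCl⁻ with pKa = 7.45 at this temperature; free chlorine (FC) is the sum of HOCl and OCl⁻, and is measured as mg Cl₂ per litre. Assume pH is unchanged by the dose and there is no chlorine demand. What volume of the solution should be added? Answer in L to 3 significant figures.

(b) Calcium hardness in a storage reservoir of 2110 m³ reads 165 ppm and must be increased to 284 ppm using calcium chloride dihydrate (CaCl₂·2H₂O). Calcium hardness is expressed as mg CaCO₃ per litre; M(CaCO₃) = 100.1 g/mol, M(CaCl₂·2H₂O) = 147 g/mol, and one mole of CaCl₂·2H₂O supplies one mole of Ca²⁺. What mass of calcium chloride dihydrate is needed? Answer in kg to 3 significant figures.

(a) 17.3 L; (b) 369 kg

(a) [OCl⁻]/[HOCl] = 10^(pH − pKa) = 10^(7.39 − 7.45) = 0.871; fraction as HOCl = 1/(1 + 0.871) = 0.5345.
(a) Free chlorine required for 2.78 ppm HOCl: 2.78 / 0.5345 = 5.201 ppm.
(a) FC to add: 5.201 − 0.6 = 4.601 mg/L as Cl₂.
(a) Cl₂ equivalent: 4.601 mg/L × 369,000 L = 1698 g.
(a) Product at 8.4% available Cl: 1698 / 0.084 = 20,210 g.
(a) Volume: 20,210 g ÷ 1.17 g/mL = 17,280 mL.

(b) Volume: 2110 m³ = 2,110,000 L.
(b) Hardness to add: (284 − 165) = 119 mg/L as CaCO₃ × 2,110,000 L = 251,100 g as CaCO₃.
(b) Moles of Ca²⁺ (1 mol Ca²⁺ ≡ 1 mol CaCO₃): 251,100 / 100.1 g/mol = 2508 mol.
(b) Mass of CaCl₂·2H₂O: 2508 × 147 = 368,700 g.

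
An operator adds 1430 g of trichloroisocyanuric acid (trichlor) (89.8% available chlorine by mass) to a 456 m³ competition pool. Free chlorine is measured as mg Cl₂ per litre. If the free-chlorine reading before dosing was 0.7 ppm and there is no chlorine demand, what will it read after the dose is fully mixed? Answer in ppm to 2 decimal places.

Volume: 456 m³ = 456,000 L.
Available chlorine delivered: 1430 g × 0.898 = 1284 g as Cl₂.
Concentration rise: 1284 g / 456,000 L = 2.816 mg/L = 2.82 ppm.
Final FC: 0.7 + 2.82 = 3.52 ppm.

3.52 ppm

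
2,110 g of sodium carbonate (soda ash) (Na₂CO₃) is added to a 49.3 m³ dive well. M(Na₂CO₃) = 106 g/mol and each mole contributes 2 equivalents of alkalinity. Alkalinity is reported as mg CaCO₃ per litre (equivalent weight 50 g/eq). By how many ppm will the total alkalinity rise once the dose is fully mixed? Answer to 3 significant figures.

40.4 ppm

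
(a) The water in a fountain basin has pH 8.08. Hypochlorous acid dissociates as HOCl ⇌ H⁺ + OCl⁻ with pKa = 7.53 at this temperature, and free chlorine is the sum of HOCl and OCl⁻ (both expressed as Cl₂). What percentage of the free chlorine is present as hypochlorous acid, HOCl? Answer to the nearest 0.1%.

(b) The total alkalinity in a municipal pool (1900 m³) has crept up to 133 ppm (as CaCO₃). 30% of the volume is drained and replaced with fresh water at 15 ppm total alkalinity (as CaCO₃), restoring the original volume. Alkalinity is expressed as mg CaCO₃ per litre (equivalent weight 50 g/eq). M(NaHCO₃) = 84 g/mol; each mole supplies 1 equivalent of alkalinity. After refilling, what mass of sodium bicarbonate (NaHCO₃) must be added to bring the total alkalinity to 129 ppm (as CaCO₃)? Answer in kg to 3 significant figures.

(a) 22.0%; (b) 100 kg

(a) [OCl⁻]/[HOCl] = 10^(pH − pKa) = 10^(8.08 − 7.53) = 10^0.55 = 3.548.
(a) Fraction as HOCl = 1 / (1 + 3.548) = 0.2199.

(b) Volume: 1900 m³ = 1,900,000 L.
(b) After draining 30% and refilling: 133 × 0.70 + 15 × 0.30 = 97.6 ppm.
(b) Deficit to target: 129 − 97.6 = 31.4 mg/L.
(b) As CaCO₃: 31.4 mg/L × 1,900,000 L = 59,660 g; ÷ 50 g/eq ÷ 1 = 1193 mol NaHCO₃.
(b) Mass: 1193 × 84 = 100,200 g.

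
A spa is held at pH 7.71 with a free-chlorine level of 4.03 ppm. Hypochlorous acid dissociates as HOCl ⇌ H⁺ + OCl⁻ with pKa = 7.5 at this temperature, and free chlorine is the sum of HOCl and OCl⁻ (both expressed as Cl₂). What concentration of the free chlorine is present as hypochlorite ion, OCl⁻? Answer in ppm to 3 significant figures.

[OCl⁻]/[HOCl] = 10^(pH − pKa) = 10^(7.71 − 7.5) = 10^0.21 = 1.622.
Fraction as HOCl = 1 / (1 + 1.622) = 0.3814.
OCl⁻ = (1 − 0.3814) × 4.03 ppm = 2.493 ppm.

2.49 ppm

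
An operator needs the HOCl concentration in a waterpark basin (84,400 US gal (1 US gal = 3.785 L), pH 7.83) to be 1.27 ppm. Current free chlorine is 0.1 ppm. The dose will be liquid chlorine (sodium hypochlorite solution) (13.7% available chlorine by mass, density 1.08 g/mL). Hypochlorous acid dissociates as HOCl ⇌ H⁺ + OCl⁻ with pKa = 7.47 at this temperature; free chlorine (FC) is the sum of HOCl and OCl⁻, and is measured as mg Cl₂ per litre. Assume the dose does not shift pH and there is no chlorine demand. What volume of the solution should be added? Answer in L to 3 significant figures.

8.81 L

Volume: 84,400 US gal × 3.785 L/gal = 319,454 L.
[OCl⁻]/[HOCl] = 10^(pH − pKa) = 10^(7.83 − 7.47) = 2.291; fraction as HOCl = 1/(1 + 2.291) = 0.3039.
Free chlorine required for 1.27 ppm HOCl: 1.27 / 0.3039 = 4.179 ppm.
FC to add: 4.179 − 0.1 = 4.079 mg/L as Cl₂.
Cl₂ equivalent: 4.079 mg/L × 319,454 L = 1303 g.
Product at 13.7% available Cl: 1303 / 0.137 = 9512 g.
Volume: 9512 g ÷ 1.08 g/mL = 8808 mL.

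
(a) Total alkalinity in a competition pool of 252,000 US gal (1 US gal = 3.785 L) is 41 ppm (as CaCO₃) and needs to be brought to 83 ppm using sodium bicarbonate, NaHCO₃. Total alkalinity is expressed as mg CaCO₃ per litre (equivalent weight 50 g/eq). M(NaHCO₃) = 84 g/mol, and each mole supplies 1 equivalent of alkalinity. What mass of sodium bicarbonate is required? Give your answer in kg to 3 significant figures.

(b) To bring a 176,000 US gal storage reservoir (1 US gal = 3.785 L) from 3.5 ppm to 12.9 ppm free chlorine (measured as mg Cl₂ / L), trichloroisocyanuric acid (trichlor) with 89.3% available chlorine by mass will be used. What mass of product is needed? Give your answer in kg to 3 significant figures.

(a) Volume: 252,000 US gal × 3.785 L/gal = 953,820 L.
(a) Alkalinity to add: (83 − 41) = 42 mg/L as CaCO₃ × 953,820 L = 40,060 g as CaCO₃.
(a) Equivalents: 40,060 g ÷ 50 g/eq = 801.2 eq.
(a) NaHCO₃ supplies 1 eq per mole → 801.2 mol.
(a) Mass: 801.2 mol × 84 g/mol = 67,300 g.

(b) Volume: 176,000 US gal × 3.785 L/gal = 666,160 L.
(b) Chlorine deficit: 12.9 − 3.5 = 9.4 ppm = 9.4 mg/L as Cl₂.
(b) Cl₂ equivalent needed: 9.4 mg/L × 666,160 L = 6,262,000 mg = 6262 g.
(b) Product at 89.3% available chlorine: 6262 / 0.893 = 7012 g.

(a) 67.3 kg; (b) 7.01 kg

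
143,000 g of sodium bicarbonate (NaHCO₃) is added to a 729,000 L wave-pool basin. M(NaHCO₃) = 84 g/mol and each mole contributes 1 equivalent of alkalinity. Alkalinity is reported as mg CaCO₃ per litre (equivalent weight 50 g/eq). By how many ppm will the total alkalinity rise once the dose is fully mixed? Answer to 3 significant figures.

117 ppm

Moles of NaHCO₃: 143,000 g ÷ 84 g/mol = 1702 mol → 1702 eq of alkalinity.
As CaCO₃: 1702 eq × 50 g/eq = 85,120 g.
Rise: 85,120 g / 729,000 L × 1000 = 116.8 mg/L.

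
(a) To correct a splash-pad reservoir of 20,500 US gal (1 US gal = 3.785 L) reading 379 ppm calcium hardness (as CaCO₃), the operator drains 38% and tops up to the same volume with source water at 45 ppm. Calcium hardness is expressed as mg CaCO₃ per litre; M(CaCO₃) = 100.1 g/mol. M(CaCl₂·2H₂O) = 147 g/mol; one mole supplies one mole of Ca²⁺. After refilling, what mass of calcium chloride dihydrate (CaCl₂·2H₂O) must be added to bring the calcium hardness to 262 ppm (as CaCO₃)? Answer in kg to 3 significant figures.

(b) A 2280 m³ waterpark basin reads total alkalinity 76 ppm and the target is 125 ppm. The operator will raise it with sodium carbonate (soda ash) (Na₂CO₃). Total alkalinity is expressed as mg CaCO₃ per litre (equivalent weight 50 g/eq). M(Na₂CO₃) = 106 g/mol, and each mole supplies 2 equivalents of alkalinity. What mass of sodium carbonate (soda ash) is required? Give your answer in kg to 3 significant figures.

(a) Volume: 20,500 US gal × 3.785 L/gal = 77,592 L.
(a) After draining 38% and refilling: 379 × 0.62 + 45 × 0.38 = 252.08 ppm.
(a) Deficit to target: 262 − 252.08 = 9.92 mg/L.
(a) As CaCO₃: 9.92 mg/L × 77,592 L = 769.7 g; ÷ 100.1 = 7.689 mol Ca²⁺.
(a) Mass: 7.689 × 147 = 1130 g.

(b) Volume: 2280 m³ = 2,280,000 L.
(b) Alkalinity to add: (125 − 76) = 49 mg/L as CaCO₃ × 2,280,000 L = 111,700 g as CaCO₃.
(b) Equivalents: 111,700 g ÷ 50 g/eq = 2234 eq.
(b) Each mole of Na₂CO₃ supplies 2 eq, so 2234 / 2 = 1117 mol.
(b) Mass: 1117 mol × 106 g/mol = 118,400 g.

(a) 1.13 kg; (b) 118 kg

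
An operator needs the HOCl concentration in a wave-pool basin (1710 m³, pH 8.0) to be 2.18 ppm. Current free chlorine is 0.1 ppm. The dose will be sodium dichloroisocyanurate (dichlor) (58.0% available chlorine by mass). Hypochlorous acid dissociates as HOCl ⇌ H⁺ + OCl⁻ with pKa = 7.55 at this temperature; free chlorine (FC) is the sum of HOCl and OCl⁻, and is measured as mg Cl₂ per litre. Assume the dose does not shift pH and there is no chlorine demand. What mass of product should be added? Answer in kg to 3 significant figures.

24.2 kg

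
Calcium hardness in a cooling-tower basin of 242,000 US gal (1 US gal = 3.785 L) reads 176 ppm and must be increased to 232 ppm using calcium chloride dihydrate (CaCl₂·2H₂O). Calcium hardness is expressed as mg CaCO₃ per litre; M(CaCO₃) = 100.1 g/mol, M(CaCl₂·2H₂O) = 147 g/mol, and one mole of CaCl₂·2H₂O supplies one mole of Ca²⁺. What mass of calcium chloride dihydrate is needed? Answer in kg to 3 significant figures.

75.3 kg

Volume: 242,000 US gal × 3.785 L/gal = 915,970 L.
Hardness to add: (232 − 176) = 56 mg/L as CaCO₃ × 915,970 L = 51,290 g as CaCO₃.
Moles of Ca²⁺ (1 mol Ca²⁺ ≡ 1 mol CaCO₃): 51,290 / 100.1 g/mol = 512.4 mol.
Mass of CaCl₂·2H₂O: 512.4 × 147 = 75,330 g.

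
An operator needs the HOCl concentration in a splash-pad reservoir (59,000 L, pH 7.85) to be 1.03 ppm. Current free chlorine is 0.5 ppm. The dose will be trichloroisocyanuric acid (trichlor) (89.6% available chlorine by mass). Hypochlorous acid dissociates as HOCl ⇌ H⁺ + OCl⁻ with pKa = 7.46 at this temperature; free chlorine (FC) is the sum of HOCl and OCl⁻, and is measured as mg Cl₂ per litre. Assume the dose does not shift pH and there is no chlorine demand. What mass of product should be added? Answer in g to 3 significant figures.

201 g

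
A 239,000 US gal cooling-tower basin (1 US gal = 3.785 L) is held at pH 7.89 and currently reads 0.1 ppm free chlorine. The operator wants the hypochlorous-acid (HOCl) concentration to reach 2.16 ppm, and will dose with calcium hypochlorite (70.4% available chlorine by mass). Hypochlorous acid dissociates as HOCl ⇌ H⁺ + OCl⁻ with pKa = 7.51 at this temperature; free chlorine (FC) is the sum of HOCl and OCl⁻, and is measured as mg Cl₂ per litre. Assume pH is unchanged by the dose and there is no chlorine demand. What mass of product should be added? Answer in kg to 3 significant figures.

Volume: 239,000 US gal × 3.785 L/gal = 904,615 L.
[OCl⁻]/[HOCl] = 10^(pH − pKa) = 10^(7.89 − 7.51) = 2.399; fraction as HOCl = 1/(1 + 2.399) = 0.2942.
Free chlorine required for 2.16 ppm HOCl: 2.16 / 0.2942 = 7.341 ppm.
FC to add: 7.341 − 0.1 = 7.241 mg/L as Cl₂.
Cl₂ equivalent: 7.241 mg/L × 904,615 L = 6551 g.
Product at 70.4% available Cl: 6551 / 0.704 = 9305 g.

9.31 kg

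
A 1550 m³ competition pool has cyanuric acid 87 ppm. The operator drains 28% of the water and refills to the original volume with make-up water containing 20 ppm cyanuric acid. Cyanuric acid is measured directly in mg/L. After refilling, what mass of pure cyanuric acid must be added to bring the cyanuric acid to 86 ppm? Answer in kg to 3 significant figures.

Volume: 1550 m³ = 1,550,000 L.
After draining 28% and refilling: 87 × 0.72 + 20 × 0.28 = 68.24 ppm.
Deficit to target: 86 − 68.24 = 17.76 mg/L.
Mass: 17.76 mg/L × 1,550,000 L = 27,530 g cyanuric acid.

27.5 kg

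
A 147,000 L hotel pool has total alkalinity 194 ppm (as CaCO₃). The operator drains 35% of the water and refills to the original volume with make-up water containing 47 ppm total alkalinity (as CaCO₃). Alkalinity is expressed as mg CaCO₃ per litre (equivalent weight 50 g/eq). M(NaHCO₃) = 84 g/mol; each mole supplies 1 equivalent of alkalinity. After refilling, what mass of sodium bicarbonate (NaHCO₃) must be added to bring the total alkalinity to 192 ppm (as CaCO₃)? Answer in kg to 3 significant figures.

After draining 35% and refilling: 194 × 0.65 + 47 × 0.35 = 142.55 ppm.
Deficit to target: 192 − 142.55 = 49.45 mg/L.
As CaCO₃: 49.45 mg/L × 147,000 L = 7269 g; ÷ 50 g/eq ÷ 1 = 145.4 mol NaHCO₃.
Mass: 145.4 × 84 = 12,210 g.

12.2 kg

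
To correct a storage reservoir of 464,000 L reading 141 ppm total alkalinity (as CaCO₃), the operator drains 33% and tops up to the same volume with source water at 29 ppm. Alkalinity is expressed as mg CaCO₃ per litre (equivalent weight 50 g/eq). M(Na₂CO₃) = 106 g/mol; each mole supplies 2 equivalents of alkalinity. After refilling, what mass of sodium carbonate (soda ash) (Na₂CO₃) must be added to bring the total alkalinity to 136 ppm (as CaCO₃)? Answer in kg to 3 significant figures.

After draining 33% and refilling: 141 × 0.67 + 29 × 0.33 = 104.04 ppm.
Deficit to target: 136 − 104.04 = 31.96 mg/L.
As CaCO₃: 31.96 mg/L × 464,000 L = 14,830 g; ÷ 50 g/eq ÷ 2 = 148.3 mol Na₂CO₃.
Mass: 148.3 × 106 = 15,720 g.

15.7 kg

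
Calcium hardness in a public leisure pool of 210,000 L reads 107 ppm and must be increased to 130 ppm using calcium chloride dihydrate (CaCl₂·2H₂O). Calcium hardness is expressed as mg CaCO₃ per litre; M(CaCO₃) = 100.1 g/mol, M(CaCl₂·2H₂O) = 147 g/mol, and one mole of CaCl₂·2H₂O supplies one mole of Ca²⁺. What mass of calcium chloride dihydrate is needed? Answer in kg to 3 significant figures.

7.09 kg

Hardness to add: (130 − 107) = 23 mg/L as CaCO₃ × 210,000 L = 4830 g as CaCO₃.
Moles of Ca²⁺ (1 mol Ca²⁺ ≡ 1 mol CaCO₃): 4830 / 100.1 g/mol = 48.25 mol.
Mass of CaCl₂·2H₂O: 48.25 × 147 = 7093 g.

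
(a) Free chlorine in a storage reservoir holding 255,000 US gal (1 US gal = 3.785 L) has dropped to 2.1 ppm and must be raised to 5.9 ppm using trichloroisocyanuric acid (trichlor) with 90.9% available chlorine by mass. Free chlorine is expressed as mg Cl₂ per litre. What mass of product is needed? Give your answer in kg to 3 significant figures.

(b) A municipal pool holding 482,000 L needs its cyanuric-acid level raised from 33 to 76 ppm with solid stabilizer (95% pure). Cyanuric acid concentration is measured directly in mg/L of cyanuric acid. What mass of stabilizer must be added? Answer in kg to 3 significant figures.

(a) 4.03 kg; (b) 21.8 kg

(a) Volume: 255,000 US gal × 3.785 L/gal = 965,175 L.
(a) Chlorine deficit: 5.9 − 2.1 = 3.8 ppm = 3.8 mg/L as Cl₂.
(a) Cl₂ equivalent needed: 3.8 mg/L × 965,175 L = 3,668,000 mg = 3668 g.
(a) Product at 90.9% available chlorine: 3668 / 0.909 = 4035 g.

(b) CYA to add: (76 − 33) = 43 mg/L × 482,000 L = 20,730 g cyanuric acid.
(b) At 95% purity: 20,730 / 0.95 = 21,820 g product.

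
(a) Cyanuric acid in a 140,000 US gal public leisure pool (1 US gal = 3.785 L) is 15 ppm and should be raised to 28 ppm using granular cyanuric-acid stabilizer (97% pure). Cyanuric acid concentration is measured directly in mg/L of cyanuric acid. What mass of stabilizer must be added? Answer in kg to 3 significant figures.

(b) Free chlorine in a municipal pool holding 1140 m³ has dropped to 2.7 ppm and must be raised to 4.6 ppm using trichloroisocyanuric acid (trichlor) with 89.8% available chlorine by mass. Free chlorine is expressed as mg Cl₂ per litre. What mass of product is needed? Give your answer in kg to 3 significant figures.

(a) 7.10 kg; (b) 2.41 kg

(a) Volume: 140,000 US gal × 3.785 L/gal = 529,900 L.
(a) CYA to add: (28 − 15) = 13 mg/L × 529,900 L = 6889 g cyanuric acid.
(a) At 97% purity: 6889 / 0.97 = 7102 g product.

(b) Volume: 1140 m³ = 1,140,000 L.
(b) Chlorine deficit: 4.6 − 2.7 = 1.9 ppm = 1.9 mg/L as Cl₂.
(b) Cl₂ equivalent needed: 1.9 mg/L × 1,140,000 L = 2,166,000 mg = 2166 g.
(b) Product at 89.8% available chlorine: 2166 / 0.898 = 2412 g.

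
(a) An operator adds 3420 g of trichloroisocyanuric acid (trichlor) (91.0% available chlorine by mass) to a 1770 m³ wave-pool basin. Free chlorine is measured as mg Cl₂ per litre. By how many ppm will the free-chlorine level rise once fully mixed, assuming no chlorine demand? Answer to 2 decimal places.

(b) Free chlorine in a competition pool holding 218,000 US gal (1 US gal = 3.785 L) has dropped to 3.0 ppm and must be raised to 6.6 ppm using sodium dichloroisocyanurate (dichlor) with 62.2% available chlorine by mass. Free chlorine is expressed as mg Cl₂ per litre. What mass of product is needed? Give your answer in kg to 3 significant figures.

(a) 1.76 ppm; (b) 4.78 kg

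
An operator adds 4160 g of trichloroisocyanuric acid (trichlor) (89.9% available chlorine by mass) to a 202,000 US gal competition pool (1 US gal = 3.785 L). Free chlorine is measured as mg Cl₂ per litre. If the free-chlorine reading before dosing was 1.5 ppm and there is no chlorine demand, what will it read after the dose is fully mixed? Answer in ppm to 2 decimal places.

Volume: 202,000 US gal × 3.785 L/gal = 764,570 L.
Available chlorine delivered: 4160 g × 0.899 = 3740 g as Cl₂.
Concentration rise: 3740 g / 764,570 L = 4.891 mg/L = 4.89 ppm.
Final FC: 1.5 + 4.89 = 6.39 ppm.

6.39 ppm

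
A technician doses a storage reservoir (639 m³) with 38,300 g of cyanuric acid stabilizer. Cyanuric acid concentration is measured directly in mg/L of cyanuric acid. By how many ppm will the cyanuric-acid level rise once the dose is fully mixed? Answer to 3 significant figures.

59.9 ppm

Volume: 639 m³ = 639,000 L.
Rise: 38,300 g / 639,000 L × 1000 = 59.94 mg/L.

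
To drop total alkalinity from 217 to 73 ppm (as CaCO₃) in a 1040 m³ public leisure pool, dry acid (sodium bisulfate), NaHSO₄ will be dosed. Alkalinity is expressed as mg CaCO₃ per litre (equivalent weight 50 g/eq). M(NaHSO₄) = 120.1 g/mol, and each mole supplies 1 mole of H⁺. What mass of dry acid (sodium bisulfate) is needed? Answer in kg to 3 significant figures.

360 kg

Volume: 1040 m³ = 1,040,000 L.
Alkalinity to neutralize: (217 − 73) = 144 mg/L as CaCO₃ × 1,040,000 L = 149,800 g as CaCO₃.
Equivalents of H⁺ required: 149,800 ÷ 50 g/eq = 2995 eq = 2995 mol NaHSO₄.
Mass of NaHSO₄: 2995 × 120.1 = 359,700 g.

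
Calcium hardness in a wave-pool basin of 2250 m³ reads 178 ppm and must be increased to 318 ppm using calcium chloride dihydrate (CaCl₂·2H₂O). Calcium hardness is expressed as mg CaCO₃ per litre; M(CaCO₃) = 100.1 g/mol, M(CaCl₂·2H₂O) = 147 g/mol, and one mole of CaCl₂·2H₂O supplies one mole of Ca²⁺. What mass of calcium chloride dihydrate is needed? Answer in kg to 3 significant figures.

Volume: 2250 m³ = 2,250,000 L.
Hardness to add: (318 − 178) = 140 mg/L as CaCO₃ × 2,250,000 L = 315,000 g as CaCO₃.
Moles of Ca²⁺ (1 mol Ca²⁺ ≡ 1 mol CaCO₃): 315,000 / 100.1 g/mol = 3147 mol.
Mass of CaCl₂·2H₂O: 3147 × 147 = 462,600 g.

463 kg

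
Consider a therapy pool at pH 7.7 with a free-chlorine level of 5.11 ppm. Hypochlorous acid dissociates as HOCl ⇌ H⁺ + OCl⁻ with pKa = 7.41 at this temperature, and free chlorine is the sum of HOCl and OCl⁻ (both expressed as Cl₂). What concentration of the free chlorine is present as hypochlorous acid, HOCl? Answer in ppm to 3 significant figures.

1.73 ppm

[OCl⁻]/[HOCl] = 10^(pH − pKa) = 10^(7.7 − 7.41) = 10^0.29 = 1.95.
Fraction as HOCl = 1 / (1 + 1.95) = 0.339.
HOCl = 0.339 × 5.11 ppm = 1.732 ppm.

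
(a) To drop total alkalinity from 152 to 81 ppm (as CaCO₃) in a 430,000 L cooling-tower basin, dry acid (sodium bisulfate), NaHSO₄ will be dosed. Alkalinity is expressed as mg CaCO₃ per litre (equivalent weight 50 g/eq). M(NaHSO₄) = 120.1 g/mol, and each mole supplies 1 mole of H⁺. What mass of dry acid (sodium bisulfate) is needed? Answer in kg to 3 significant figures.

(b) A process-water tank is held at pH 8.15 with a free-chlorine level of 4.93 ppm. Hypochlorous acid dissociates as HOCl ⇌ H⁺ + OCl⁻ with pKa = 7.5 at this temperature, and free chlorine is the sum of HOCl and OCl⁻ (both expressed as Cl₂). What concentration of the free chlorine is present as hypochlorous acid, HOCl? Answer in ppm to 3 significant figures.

(a) 73.3 kg; (b) 0.902 ppm

(a) Alkalinity to neutralize: (152 − 81) = 71 mg/L as CaCO₃ × 430,000 L = 30,530 g as CaCO₃.
(a) Equivalents of H⁺ required: 30,530 ÷ 50 g/eq = 610.6 eq = 610.6 mol NaHSO₄.
(a) Mass of NaHSO₄: 610.6 × 120.1 = 73,330 g.

(b) [OCl⁻]/[HOCl] = 10^(pH − pKa) = 10^(8.15 − 7.5) = 10^0.65 = 4.467.
(b) Fraction as HOCl = 1 / (1 + 4.467) = 0.1829.
(b) HOCl = 0.1829 × 4.93 ppm = 0.9018 ppm.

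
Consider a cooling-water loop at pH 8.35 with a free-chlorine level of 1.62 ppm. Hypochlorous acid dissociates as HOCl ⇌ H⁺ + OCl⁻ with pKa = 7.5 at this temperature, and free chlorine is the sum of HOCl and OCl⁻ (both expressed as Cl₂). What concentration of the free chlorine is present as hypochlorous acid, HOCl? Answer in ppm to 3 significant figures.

[OCl⁻]/[HOCl] = 10^(pH − pKa) = 10^(8.35 − 7.5) = 10^0.85 = 7.079.
Fraction as HOCl = 1 / (1 + 7.079) = 0.1238.
HOCl = 0.1238 × 1.62 ppm = 0.2005 ppm.

0.201 ppm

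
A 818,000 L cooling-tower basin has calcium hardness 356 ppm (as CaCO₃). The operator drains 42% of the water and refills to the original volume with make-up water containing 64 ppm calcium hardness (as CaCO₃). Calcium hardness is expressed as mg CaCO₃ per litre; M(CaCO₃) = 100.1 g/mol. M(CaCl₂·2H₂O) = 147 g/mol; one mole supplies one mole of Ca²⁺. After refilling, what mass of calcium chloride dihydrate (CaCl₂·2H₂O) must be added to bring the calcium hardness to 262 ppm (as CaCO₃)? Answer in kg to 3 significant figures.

34.4 kg

After draining 42% and refilling: 356 × 0.58 + 64 × 0.42 = 233.36 ppm.
Deficit to target: 262 − 233.36 = 28.64 mg/L.
As CaCO₃: 28.64 mg/L × 818,000 L = 23,430 g; ÷ 100.1 = 234 mol Ca²⁺.
Mass: 234 × 147 = 34,400 g.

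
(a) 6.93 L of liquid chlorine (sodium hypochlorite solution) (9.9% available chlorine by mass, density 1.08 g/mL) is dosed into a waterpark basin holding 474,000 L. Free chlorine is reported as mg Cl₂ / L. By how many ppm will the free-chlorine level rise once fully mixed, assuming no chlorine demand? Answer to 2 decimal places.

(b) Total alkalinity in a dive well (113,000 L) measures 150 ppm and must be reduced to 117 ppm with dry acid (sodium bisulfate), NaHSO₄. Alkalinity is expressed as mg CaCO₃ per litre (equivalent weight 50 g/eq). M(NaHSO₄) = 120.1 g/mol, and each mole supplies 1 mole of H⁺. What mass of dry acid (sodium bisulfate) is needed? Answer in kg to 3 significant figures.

(a) 1.56 ppm; (b) 8.96 kg

(a) Mass of solution: 6.93 L × 1000 mL/L × 1.08 g/mL = 7484 g.
(a) Available chlorine delivered: 7484 g × 0.099 = 741 g as Cl₂.
(a) Concentration rise: 741 g / 474,000 L = 1.563 mg/L = 1.56 ppm.

(b) Alkalinity to neutralize: (150 − 117) = 33 mg/L as CaCO₃ × 113,000 L = 3729 g as CaCO₃.
(b) Equivalents of H⁺ required: 3729 ÷ 50 g/eq = 74.58 eq = 74.58 mol NaHSO₄.
(b) Mass of NaHSO₄: 74.58 × 120.1 = 8957 g.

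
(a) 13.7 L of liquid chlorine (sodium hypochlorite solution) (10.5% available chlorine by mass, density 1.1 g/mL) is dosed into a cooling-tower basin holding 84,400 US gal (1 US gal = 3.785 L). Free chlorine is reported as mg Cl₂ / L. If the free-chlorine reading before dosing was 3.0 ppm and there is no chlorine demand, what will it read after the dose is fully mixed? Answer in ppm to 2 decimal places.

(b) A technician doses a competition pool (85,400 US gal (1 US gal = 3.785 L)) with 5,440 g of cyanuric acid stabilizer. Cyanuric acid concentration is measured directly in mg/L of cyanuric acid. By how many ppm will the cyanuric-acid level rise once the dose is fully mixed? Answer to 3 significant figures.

(a) 7.95 ppm; (b) 16.8 ppm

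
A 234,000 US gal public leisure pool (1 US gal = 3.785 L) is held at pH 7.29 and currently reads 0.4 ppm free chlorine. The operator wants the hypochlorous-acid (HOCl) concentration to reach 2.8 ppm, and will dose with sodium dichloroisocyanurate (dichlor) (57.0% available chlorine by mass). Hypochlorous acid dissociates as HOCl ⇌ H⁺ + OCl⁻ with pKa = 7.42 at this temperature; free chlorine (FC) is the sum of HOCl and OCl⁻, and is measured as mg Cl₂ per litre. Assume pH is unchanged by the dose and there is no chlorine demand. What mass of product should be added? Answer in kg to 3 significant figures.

Volume: 234,000 US gal × 3.785 L/gal = 885,690 L.
[OCl⁻]/[HOCl] = 10^(pH − pKa) = 10^(7.29 − 7.42) = 0.7413; fraction as HOCl = 1/(1 + 0.7413) = 0.5743.
Free chlorine required for 2.8 ppm HOCl: 2.8 / 0.5743 = 4.876 ppm.
FC to add: 4.876 − 0.4 = 4.476 mg/L as Cl₂.
Cl₂ equivalent: 4.476 mg/L × 885,690 L = 3964 g.
Product at 57.0% available Cl: 3964 / 0.57 = 6954 g.

6.95 kg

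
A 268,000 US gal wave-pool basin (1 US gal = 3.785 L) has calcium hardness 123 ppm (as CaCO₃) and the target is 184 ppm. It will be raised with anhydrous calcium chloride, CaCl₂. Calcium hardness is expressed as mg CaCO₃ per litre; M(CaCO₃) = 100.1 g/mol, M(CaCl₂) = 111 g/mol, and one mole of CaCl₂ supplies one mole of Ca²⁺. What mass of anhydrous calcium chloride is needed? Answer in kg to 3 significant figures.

68.6 kg

Volume: 268,000 US gal × 3.785 L/gal = 1,014,380 L.
Hardness to add: (184 − 123) = 61 mg/L as CaCO₃ × 1,014,380 L = 61,880 g as CaCO₃.
Moles of Ca²⁺ (1 mol Ca²⁺ ≡ 1 mol CaCO₃): 61,880 / 100.1 g/mol = 618.2 mol.
Mass of CaCl₂: 618.2 × 111 = 68,620 g.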